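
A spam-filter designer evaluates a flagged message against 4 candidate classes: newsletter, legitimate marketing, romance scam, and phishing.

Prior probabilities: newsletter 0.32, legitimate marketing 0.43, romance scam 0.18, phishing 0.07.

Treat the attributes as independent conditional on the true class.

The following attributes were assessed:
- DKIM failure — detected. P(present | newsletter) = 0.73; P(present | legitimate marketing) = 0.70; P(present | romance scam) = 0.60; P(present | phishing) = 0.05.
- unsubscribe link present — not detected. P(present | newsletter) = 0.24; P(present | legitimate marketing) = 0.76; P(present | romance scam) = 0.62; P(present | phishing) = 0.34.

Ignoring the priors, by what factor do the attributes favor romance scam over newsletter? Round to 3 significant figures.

0.411

Take the product of per-attribute likelihoods under each hypothesis (using 1 − P(present | H) for each absent attribute), then divide.
  romance scam: 0.60 × (1 − 0.62) = 0.228
  newsletter: 0.73 × (1 − 0.24) = 0.5548
Bayes factor = 0.228 / 0.5548 ≈ 0.411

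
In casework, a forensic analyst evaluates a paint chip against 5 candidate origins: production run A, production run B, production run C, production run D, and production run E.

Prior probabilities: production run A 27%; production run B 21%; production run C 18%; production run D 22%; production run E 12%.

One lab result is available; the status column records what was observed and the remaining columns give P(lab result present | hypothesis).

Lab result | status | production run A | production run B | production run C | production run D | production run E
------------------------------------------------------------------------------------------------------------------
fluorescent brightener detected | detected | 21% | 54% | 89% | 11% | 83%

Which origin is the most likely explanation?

production run C

Multiply each prior by the likelihood of the lab result:
  production run A: 0.27 × 0.21 = 0.0567
  production run B: 0.21 × 0.54 = 0.1134
  production run C: 0.18 × 0.89 = 0.1602
  production run D: 0.22 × 0.11 = 0.0242
  production run E: 0.12 × 0.83 = 0.0996
Normalizing constant Z = 0.0567 + 0.1134 + 0.1602 + 0.0242 + 0.0996 = 0.4541.
P(production run A | evidence) ≈ 0.0567 / 0.4541 ≈ 0.125
P(production run B | evidence) ≈ 0.1134 / 0.4541 ≈ 0.250
P(production run C | evidence) ≈ 0.1602 / 0.4541 ≈ 0.353
P(production run D | evidence) ≈ 0.0242 / 0.4541 ≈ 0.053
P(production run E | evidence) ≈ 0.0996 / 0.4541 ≈ 0.219
The largest is 0.353, so production run C is most probable.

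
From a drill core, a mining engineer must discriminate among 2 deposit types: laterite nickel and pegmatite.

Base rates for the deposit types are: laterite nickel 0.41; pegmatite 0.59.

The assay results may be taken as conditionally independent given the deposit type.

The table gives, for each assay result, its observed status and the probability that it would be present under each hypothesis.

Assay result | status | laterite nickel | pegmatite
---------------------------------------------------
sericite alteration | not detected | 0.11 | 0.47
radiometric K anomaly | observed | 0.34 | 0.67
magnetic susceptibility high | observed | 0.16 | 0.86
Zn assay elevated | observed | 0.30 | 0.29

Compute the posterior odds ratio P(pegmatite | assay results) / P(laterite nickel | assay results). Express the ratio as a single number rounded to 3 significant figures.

Unnormalized posterior weight (prior times the assay result likelihoods) for each of the two hypotheses (using 1 − P(present | H) for each absent assay result):
  pegmatite: 0.59 × (1 − 0.47) × 0.67 × 0.86 × 0.29 = 0.052252
  laterite nickel: 0.41 × (1 − 0.11) × 0.34 × 0.16 × 0.30 = 0.0059552
Posterior odds = 0.052252 / 0.0059552 ≈ 8.77.

8.77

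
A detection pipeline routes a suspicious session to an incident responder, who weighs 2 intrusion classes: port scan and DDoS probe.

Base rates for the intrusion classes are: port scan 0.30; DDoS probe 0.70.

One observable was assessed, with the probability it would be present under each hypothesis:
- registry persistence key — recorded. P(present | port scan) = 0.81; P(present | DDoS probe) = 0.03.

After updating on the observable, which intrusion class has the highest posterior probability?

port scan

Multiply each prior by the likelihood of the observable:
  port scan: 0.30 × 0.81 = 0.243
  DDoS probe: 0.70 × 0.03 = 0.021
Marginal likelihood of the evidence = 0.264.
P(port scan | evidence) ≈ 0.243 / 0.264 ≈ 0.920
P(DDoS probe | evidence) ≈ 0.021 / 0.264 ≈ 0.080
The largest is 0.920, so port scan is most probable.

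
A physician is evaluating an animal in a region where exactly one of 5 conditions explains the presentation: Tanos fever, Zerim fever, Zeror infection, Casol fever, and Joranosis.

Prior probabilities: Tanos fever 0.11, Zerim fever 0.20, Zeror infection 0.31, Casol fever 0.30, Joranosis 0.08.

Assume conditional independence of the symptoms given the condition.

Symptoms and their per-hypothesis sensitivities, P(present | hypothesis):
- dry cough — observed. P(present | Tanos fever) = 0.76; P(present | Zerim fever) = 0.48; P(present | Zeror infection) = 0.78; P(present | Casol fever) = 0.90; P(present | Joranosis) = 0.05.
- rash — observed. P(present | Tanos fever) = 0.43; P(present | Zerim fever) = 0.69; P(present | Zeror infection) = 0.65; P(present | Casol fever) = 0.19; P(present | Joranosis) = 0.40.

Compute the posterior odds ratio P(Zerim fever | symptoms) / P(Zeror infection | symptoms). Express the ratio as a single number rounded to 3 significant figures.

The normalizing constant cancels in an odds ratio, so compute prior × likelihood for the two hypotheses only:
  Zerim fever: 0.20 × 0.48 × 0.69 = 0.06624
  Zeror infection: 0.31 × 0.78 × 0.65 = 0.15717
Odds(Zerim fever : Zeror infection) = 0.06624 / 0.15717 ≈ 0.421.

0.421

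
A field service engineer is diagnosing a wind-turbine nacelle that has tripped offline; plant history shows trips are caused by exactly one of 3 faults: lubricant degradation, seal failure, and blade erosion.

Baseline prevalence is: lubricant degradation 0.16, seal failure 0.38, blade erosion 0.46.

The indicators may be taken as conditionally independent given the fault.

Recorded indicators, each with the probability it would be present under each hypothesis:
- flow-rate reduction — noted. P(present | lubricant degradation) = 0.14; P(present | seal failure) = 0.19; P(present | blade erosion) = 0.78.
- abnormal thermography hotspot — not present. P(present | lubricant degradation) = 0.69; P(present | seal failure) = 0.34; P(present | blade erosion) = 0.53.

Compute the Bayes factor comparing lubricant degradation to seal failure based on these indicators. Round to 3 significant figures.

0.346

The Bayes factor is the ratio of the joint likelihoods of the indicator pattern under the two hypotheses (using 1 − P(present | H) for each absent indicator).
  lubricant degradation: 0.14 × (1 − 0.69) = 0.0434
  seal failure: 0.19 × (1 − 0.34) = 0.1254
Bayes factor = 0.0434 / 0.1254 ≈ 0.346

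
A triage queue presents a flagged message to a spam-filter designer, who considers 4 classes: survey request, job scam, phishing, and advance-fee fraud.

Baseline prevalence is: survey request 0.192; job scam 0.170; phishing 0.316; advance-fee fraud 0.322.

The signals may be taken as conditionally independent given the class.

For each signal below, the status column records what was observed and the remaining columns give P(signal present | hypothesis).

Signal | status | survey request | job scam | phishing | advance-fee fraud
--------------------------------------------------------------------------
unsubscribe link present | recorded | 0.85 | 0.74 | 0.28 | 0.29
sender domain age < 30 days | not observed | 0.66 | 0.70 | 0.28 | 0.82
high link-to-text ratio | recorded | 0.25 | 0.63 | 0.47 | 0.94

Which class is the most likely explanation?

phishing

By Bayes' rule with conditional independence, the unnormalized weight for each hypothesis is prior × ∏ likelihoods (using 1 − P(present | H) for each absent signal):
  survey request: 0.192 × 0.85 × (1 − 0.66) × 0.25 = 0.013872
  job scam: 0.170 × 0.74 × (1 − 0.70) × 0.63 = 0.023776
  phishing: 0.316 × 0.28 × (1 − 0.28) × 0.47 = 0.029942
  advance-fee fraud: 0.322 × 0.29 × (1 − 0.82) × 0.94 = 0.0158
Marginal likelihood of the evidence = 0.08339.
P(survey request | evidence) ≈ 0.013872 / 0.08339 ≈ 0.166
P(job scam | evidence) ≈ 0.023776 / 0.08339 ≈ 0.285
P(phishing | evidence) ≈ 0.029942 / 0.08339 ≈ 0.359
P(advance-fee fraud | evidence) ≈ 0.0158 / 0.08339 ≈ 0.189
The largest is 0.359, so phishing is most probable.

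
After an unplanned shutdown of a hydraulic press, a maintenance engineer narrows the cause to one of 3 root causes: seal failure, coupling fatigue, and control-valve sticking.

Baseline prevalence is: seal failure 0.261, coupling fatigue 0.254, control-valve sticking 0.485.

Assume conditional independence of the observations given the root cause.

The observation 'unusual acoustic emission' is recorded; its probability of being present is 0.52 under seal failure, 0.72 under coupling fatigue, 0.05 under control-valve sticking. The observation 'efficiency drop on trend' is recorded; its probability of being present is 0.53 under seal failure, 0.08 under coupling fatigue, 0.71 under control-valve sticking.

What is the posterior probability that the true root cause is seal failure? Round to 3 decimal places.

For each hypothesis, the unnormalized posterior weight is prior × product of the observation likelihoods:
  seal failure: 0.261 × 0.52 × 0.53 = 0.071932
  coupling fatigue: 0.254 × 0.72 × 0.08 = 0.01463
  control-valve sticking: 0.485 × 0.05 × 0.71 = 0.017218
Normalizing constant Z = 0.071932 + 0.01463 + 0.017218 = 0.10378.
P(seal failure | evidence) = 0.071932 / 0.10378 ≈ 0.693.

0.693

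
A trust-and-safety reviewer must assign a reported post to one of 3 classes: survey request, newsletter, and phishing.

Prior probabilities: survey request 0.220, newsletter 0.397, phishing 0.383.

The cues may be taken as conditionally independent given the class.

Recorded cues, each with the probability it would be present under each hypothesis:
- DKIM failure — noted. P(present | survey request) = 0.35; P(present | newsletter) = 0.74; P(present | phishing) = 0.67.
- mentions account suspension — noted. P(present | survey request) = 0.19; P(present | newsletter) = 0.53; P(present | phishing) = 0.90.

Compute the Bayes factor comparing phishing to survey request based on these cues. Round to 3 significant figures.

Joint likelihood of the cue pattern under each hypothesis:
  phishing: 0.67 × 0.90 = 0.603
  survey request: 0.35 × 0.19 = 0.0665
Bayes factor = 0.603 / 0.0665 ≈ 9.07

9.07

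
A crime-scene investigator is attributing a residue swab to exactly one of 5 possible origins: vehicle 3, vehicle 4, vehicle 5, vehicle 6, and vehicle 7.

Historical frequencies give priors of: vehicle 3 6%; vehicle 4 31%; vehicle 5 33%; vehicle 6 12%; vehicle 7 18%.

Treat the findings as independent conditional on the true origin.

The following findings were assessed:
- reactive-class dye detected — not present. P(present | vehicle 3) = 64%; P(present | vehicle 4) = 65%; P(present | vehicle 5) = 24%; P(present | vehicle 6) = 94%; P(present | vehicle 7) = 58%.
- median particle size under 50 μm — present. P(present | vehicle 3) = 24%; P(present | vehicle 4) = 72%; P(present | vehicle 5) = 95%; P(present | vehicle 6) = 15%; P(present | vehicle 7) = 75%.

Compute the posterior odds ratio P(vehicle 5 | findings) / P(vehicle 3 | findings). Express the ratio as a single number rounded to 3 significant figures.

Unnormalized posterior weight (prior times the finding likelihoods) for each of the two hypotheses (using 1 − P(present | H) for each absent finding):
  vehicle 5: 0.33 × (1 − 0.24) × 0.95 = 0.23826
  vehicle 3: 0.06 × (1 − 0.64) × 0.24 = 0.005184
Odds(vehicle 5 : vehicle 3) = 0.23826 / 0.005184 ≈ 46.0.

46.0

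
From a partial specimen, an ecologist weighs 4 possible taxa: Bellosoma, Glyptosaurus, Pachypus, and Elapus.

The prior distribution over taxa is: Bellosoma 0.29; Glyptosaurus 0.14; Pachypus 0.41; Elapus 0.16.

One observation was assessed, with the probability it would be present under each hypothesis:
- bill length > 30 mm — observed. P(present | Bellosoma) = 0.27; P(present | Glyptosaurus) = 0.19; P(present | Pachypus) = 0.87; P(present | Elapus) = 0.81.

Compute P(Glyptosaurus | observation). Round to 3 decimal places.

0.045

By Bayes' rule, the unnormalized weight for each hypothesis is prior × likelihood:
  Bellosoma: 0.29 × 0.27 = 0.0783
  Glyptosaurus: 0.14 × 0.19 = 0.0266
  Pachypus: 0.41 × 0.87 = 0.3567
  Elapus: 0.16 × 0.81 = 0.1296
The unnormalized weights sum to 0.5912.
P(Glyptosaurus | evidence) = 0.0266 / 0.5912 ≈ 0.045.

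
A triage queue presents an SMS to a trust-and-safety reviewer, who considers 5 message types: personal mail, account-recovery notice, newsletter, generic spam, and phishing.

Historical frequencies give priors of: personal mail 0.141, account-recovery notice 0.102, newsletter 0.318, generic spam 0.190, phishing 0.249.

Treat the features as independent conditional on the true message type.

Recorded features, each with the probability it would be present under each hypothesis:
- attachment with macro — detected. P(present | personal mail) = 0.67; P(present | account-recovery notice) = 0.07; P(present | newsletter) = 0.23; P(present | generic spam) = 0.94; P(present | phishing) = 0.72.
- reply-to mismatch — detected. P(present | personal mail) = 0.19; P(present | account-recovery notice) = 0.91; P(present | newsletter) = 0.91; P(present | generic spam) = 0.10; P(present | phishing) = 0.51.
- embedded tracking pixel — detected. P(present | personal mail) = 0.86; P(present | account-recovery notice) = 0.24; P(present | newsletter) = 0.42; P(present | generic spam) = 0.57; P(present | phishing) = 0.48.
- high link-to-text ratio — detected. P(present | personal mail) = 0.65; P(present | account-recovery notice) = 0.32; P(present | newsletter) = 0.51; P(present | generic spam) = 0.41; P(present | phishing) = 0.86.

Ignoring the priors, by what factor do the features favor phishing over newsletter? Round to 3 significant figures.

3.38

The Bayes factor is the ratio of the joint likelihoods of the feature pattern under the two hypotheses.
  phishing: 0.72 × 0.51 × 0.48 × 0.86 = 0.15158
  newsletter: 0.23 × 0.91 × 0.42 × 0.51 = 0.044832
Bayes factor = 0.15158 / 0.044832 ≈ 3.38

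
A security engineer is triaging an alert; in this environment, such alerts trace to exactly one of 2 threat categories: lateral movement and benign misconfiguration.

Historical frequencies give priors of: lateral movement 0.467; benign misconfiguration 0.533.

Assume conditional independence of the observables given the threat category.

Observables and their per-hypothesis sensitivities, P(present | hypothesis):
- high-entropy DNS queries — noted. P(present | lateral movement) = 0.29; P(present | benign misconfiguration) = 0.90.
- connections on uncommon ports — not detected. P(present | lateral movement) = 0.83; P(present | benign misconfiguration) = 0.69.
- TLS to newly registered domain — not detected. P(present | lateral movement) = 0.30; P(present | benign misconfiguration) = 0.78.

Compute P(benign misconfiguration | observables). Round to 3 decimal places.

0.670

Multiply each prior by the joint likelihood of the observable pattern (using 1 − P(present | H) for each absent observable):
  lateral movement: 0.467 × 0.29 × (1 − 0.83) × (1 − 0.30) = 0.016116
  benign misconfiguration: 0.533 × 0.90 × (1 − 0.69) × (1 − 0.78) = 0.032716
Normalizing constant Z = 0.016116 + 0.032716 = 0.048832.
P(benign misconfiguration | evidence) = 0.032716 / 0.048832 ≈ 0.670.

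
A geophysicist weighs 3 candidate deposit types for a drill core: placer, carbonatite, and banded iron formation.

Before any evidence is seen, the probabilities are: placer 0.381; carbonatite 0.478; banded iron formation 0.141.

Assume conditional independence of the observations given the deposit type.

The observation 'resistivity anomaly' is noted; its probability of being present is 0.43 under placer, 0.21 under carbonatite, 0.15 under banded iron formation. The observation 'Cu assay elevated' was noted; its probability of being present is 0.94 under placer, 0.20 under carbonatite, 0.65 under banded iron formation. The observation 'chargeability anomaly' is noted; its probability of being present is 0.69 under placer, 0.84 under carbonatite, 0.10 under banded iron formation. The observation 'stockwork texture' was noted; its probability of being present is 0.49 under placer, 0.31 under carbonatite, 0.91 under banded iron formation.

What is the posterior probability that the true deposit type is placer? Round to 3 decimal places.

0.889

For each hypothesis, the unnormalized posterior weight is prior × product of the observation likelihoods:
  placer: 0.381 × 0.43 × 0.94 × 0.69 × 0.49 = 0.052067
  carbonatite: 0.478 × 0.21 × 0.20 × 0.84 × 0.31 = 0.0052278
  banded iron formation: 0.141 × 0.15 × 0.65 × 0.10 × 0.91 = 0.001251
Normalizing constant Z = 0.052067 + 0.0052278 + 0.001251 = 0.058546.
P(placer | evidence) = 0.052067 / 0.058546 ≈ 0.889.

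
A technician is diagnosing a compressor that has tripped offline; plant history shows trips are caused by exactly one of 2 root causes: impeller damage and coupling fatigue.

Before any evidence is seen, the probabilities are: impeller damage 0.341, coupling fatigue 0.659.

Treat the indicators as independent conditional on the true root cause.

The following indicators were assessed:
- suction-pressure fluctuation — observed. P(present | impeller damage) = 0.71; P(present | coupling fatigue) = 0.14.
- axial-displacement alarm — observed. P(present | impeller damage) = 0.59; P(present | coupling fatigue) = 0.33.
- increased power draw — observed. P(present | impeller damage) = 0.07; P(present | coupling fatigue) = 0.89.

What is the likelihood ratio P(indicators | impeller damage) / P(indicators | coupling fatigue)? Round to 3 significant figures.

0.713

Joint likelihood of the indicator pattern under each hypothesis:
  impeller damage: 0.71 × 0.59 × 0.07 = 0.029323
  coupling fatigue: 0.14 × 0.33 × 0.89 = 0.041118
Bayes factor = 0.029323 / 0.041118 ≈ 0.713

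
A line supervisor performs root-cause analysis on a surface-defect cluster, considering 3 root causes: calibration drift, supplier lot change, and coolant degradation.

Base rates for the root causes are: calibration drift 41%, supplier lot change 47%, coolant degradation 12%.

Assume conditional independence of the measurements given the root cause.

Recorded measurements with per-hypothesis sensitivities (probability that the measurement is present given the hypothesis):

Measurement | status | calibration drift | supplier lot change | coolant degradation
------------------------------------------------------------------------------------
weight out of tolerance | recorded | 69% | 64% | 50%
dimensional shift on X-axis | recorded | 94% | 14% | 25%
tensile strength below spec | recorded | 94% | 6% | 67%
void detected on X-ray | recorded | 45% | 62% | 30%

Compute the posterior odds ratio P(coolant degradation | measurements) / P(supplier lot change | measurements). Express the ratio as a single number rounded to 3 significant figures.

Unnormalized posterior weight (prior times the measurement likelihoods) for each of the two hypotheses:
  coolant degradation: 0.12 × 0.50 × 0.25 × 0.67 × 0.30 = 0.003015
  supplier lot change: 0.47 × 0.64 × 0.14 × 0.06 × 0.62 = 0.0015666
Odds(coolant degradation : supplier lot change) = 0.003015 / 0.0015666 ≈ 1.92.

1.92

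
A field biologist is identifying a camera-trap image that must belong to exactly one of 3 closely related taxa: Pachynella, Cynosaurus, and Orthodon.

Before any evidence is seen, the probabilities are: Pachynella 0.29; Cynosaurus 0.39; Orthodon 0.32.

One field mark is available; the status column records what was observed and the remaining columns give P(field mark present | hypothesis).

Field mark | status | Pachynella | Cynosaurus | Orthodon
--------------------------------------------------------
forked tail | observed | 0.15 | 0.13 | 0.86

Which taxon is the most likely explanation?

Orthodon

Multiply each prior by the likelihood of the field mark:
  Pachynella: 0.29 × 0.15 = 0.0435
  Cynosaurus: 0.39 × 0.13 = 0.0507
  Orthodon: 0.32 × 0.86 = 0.2752
Marginal likelihood of the evidence = 0.3694.
P(Pachynella | evidence) ≈ 0.0435 / 0.3694 ≈ 0.118
P(Cynosaurus | evidence) ≈ 0.0507 / 0.3694 ≈ 0.137
P(Orthodon | evidence) ≈ 0.2752 / 0.3694 ≈ 0.745
The largest is 0.745, so Orthodon is most probable.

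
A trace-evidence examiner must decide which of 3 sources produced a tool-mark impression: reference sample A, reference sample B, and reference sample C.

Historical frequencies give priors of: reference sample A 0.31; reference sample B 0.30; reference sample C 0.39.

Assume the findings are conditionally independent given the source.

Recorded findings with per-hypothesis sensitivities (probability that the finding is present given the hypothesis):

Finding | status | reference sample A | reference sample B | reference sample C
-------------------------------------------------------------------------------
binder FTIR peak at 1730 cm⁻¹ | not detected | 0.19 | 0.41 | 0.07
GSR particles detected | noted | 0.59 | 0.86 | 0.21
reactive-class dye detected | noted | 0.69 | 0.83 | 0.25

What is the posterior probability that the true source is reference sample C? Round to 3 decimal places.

For each hypothesis, the unnormalized posterior weight is prior × product of the finding likelihoods (using 1 − P(present | H) for each absent finding):
  reference sample A: 0.31 × (1 − 0.19) × 0.59 × 0.69 = 0.10222
  reference sample B: 0.30 × (1 − 0.41) × 0.86 × 0.83 = 0.12634
  reference sample C: 0.39 × (1 − 0.07) × 0.21 × 0.25 = 0.019042
The unnormalized weights sum to 0.24761.
P(reference sample C | evidence) = 0.019042 / 0.24761 ≈ 0.077.

0.077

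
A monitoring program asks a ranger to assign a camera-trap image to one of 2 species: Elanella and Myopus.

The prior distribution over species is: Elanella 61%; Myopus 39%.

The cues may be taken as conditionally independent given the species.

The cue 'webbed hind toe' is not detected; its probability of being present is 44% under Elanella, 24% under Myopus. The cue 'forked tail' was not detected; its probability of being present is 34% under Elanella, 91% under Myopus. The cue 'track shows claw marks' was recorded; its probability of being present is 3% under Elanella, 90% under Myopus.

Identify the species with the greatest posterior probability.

Myopus

For each hypothesis, the unnormalized posterior weight is prior × product of the cue likelihoods (using 1 − P(present | H) for each absent cue):
  Elanella: 0.61 × (1 − 0.44) × (1 − 0.34) × 0.03 = 0.0067637
  Myopus: 0.39 × (1 − 0.24) × (1 − 0.91) × 0.90 = 0.024008
Normalizing constant Z = 0.0067637 + 0.024008 = 0.030772.
P(Elanella | evidence) ≈ 0.0067637 / 0.030772 ≈ 0.220
P(Myopus | evidence) ≈ 0.024008 / 0.030772 ≈ 0.780
The largest is 0.780, so Myopus is most probable.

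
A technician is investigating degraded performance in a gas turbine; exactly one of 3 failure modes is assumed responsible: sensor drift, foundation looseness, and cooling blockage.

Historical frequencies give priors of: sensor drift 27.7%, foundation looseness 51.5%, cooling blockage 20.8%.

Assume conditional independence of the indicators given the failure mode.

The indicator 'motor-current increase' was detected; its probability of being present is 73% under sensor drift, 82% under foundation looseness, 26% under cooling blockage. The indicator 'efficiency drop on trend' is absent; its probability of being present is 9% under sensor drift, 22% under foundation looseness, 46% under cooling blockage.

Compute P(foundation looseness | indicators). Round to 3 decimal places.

By Bayes' rule with conditional independence, the unnormalized weight for each hypothesis is prior × ∏ likelihoods (using 1 − P(present | H) for each absent indicator):
  sensor drift: 0.277 × 0.73 × (1 − 0.09) = 0.18401
  foundation looseness: 0.515 × 0.82 × (1 − 0.22) = 0.32939
  cooling blockage: 0.208 × 0.26 × (1 − 0.46) = 0.029203
Marginal likelihood of the evidence = 0.54261.
P(foundation looseness | evidence) = 0.32939 / 0.54261 ≈ 0.607.

0.607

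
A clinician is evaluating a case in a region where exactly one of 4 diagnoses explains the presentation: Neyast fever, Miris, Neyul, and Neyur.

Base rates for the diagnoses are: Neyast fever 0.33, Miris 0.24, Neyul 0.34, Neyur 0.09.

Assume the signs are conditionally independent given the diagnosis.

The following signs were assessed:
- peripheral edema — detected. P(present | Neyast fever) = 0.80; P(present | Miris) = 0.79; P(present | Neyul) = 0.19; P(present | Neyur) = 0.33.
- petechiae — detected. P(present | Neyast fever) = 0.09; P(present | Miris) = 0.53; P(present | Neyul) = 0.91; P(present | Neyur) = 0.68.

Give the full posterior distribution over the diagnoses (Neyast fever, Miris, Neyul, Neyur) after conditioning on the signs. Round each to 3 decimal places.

By Bayes' rule with conditional independence, the unnormalized weight for each hypothesis is prior × ∏ likelihoods:
  Neyast fever: 0.33 × 0.80 × 0.09 = 0.02376
  Miris: 0.24 × 0.79 × 0.53 = 0.10049
  Neyul: 0.34 × 0.19 × 0.91 = 0.058786
  Neyur: 0.09 × 0.33 × 0.68 = 0.020196
Marginal likelihood of the evidence = 0.20323.
P(Neyast fever | evidence) = 0.02376 / 0.20323 ≈ 0.117
P(Miris | evidence) = 0.10049 / 0.20323 ≈ 0.494
P(Neyul | evidence) = 0.058786 / 0.20323 ≈ 0.289
P(Neyur | evidence) = 0.020196 / 0.20323 ≈ 0.099

0.117, 0.494, 0.289, 0.099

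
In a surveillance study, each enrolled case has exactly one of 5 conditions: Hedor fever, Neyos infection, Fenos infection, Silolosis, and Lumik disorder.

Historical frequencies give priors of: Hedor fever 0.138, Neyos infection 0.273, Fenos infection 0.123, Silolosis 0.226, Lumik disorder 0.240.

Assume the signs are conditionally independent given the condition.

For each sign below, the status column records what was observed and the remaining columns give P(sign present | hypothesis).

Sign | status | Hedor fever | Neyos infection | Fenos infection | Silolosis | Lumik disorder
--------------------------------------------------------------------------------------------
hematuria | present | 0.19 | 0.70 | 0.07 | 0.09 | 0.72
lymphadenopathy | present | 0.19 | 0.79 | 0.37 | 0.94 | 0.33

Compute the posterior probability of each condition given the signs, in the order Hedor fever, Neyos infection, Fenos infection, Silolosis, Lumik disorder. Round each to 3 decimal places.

For each hypothesis, the unnormalized posterior weight is prior × product of the sign likelihoods:
  Hedor fever: 0.138 × 0.19 × 0.19 = 0.0049818
  Neyos infection: 0.273 × 0.70 × 0.79 = 0.15097
  Fenos infection: 0.123 × 0.07 × 0.37 = 0.0031857
  Silolosis: 0.226 × 0.09 × 0.94 = 0.01912
  Lumik disorder: 0.240 × 0.72 × 0.33 = 0.057024
Normalizing constant Z = 0.0049818 + 0.15097 + 0.0031857 + 0.01912 + 0.057024 = 0.23528.
P(Hedor fever | evidence) = 0.0049818 / 0.23528 ≈ 0.021
P(Neyos infection | evidence) = 0.15097 / 0.23528 ≈ 0.642
P(Fenos infection | evidence) = 0.0031857 / 0.23528 ≈ 0.014
P(Silolosis | evidence) = 0.01912 / 0.23528 ≈ 0.081
P(Lumik disorder | evidence) = 0.057024 / 0.23528 ≈ 0.242

0.021, 0.642, 0.014, 0.081, 0.242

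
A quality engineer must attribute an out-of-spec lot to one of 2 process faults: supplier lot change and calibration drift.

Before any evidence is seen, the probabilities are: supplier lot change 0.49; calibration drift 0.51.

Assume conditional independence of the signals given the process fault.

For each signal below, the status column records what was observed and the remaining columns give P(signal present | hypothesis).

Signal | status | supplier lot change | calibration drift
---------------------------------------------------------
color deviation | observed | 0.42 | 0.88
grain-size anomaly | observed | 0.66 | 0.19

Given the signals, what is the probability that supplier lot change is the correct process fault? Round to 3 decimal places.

0.614

By Bayes' rule with conditional independence, the unnormalized weight for each hypothesis is prior × ∏ likelihoods:
  supplier lot change: 0.49 × 0.42 × 0.66 = 0.13583
  calibration drift: 0.51 × 0.88 × 0.19 = 0.085272
The unnormalized weights sum to 0.2211.
P(supplier lot change | evidence) = 0.13583 / 0.2211 ≈ 0.614.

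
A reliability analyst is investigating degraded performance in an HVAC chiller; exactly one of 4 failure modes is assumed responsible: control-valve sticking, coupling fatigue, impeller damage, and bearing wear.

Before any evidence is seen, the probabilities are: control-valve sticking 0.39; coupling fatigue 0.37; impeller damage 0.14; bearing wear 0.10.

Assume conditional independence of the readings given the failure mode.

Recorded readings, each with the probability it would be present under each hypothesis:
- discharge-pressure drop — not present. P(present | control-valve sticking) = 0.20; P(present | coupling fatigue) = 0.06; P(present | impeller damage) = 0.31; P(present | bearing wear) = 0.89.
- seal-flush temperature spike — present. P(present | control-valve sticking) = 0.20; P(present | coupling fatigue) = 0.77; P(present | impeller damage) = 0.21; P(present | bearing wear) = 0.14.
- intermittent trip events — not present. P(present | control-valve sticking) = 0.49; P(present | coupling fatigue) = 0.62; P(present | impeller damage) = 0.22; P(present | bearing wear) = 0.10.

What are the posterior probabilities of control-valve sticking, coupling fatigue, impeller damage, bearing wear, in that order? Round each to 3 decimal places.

For each hypothesis, the unnormalized posterior weight is prior × product of the reading likelihoods (using 1 − P(present | H) for each absent reading):
  control-valve sticking: 0.39 × (1 − 0.20) × 0.20 × (1 − 0.49) = 0.031824
  coupling fatigue: 0.37 × (1 − 0.06) × 0.77 × (1 − 0.62) = 0.10177
  impeller damage: 0.14 × (1 − 0.31) × 0.21 × (1 − 0.22) = 0.015823
  bearing wear: 0.10 × (1 − 0.89) × 0.14 × (1 − 0.10) = 0.001386
Marginal likelihood of the evidence = 0.1508.
P(control-valve sticking | evidence) = 0.031824 / 0.1508 ≈ 0.211
P(coupling fatigue | evidence) = 0.10177 / 0.1508 ≈ 0.675
P(impeller damage | evidence) = 0.015823 / 0.1508 ≈ 0.105
P(bearing wear | evidence) = 0.001386 / 0.1508 ≈ 0.009

0.211, 0.675, 0.105, 0.009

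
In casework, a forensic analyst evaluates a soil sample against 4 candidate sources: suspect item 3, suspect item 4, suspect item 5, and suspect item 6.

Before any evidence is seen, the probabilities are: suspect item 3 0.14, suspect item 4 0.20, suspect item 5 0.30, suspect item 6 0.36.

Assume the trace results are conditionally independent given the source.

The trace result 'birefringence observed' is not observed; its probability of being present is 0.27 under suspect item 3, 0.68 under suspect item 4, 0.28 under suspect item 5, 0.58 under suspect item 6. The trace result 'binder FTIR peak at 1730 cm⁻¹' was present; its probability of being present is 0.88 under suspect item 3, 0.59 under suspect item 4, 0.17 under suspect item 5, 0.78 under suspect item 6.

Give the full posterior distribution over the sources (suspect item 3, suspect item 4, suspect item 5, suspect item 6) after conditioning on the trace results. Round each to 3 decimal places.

Multiply each prior by the joint likelihood of the trace result pattern (using 1 − P(present | H) for each absent trace result):
  suspect item 3: 0.14 × (1 − 0.27) × 0.88 = 0.089936
  suspect item 4: 0.20 × (1 − 0.68) × 0.59 = 0.03776
  suspect item 5: 0.30 × (1 − 0.28) × 0.17 = 0.03672
  suspect item 6: 0.36 × (1 − 0.58) × 0.78 = 0.11794
The unnormalized weights sum to 0.28235.
P(suspect item 3 | evidence) = 0.089936 / 0.28235 ≈ 0.319
P(suspect item 4 | evidence) = 0.03776 / 0.28235 ≈ 0.134
P(suspect item 5 | evidence) = 0.03672 / 0.28235 ≈ 0.130
P(suspect item 6 | evidence) = 0.11794 / 0.28235 ≈ 0.418

0.319, 0.134, 0.130, 0.418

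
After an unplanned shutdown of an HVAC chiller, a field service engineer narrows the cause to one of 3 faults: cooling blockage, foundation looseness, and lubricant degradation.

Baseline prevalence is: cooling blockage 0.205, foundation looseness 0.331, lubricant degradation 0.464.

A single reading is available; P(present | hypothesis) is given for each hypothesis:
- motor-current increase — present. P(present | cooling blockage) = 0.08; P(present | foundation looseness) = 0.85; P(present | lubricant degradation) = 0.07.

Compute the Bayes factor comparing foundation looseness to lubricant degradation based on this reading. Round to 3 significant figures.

12.1

Likelihood of this reading under each hypothesis:
  foundation looseness: 0.85
  lubricant degradation: 0.07
Bayes factor = 0.85 / 0.07 ≈ 12.1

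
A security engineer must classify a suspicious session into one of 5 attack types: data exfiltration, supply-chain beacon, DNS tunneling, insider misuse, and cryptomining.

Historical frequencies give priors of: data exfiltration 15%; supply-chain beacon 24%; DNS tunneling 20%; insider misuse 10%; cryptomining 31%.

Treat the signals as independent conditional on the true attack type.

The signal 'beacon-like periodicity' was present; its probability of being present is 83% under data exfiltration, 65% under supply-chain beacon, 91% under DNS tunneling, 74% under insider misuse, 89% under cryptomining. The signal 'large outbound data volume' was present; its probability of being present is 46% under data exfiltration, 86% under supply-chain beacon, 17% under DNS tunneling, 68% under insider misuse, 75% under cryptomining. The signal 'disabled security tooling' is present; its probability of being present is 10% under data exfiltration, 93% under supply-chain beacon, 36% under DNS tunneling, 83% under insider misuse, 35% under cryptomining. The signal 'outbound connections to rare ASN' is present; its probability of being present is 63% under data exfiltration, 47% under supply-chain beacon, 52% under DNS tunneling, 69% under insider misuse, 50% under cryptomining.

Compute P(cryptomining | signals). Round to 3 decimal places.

0.272

By Bayes' rule with conditional independence, the unnormalized weight for each hypothesis is prior × ∏ likelihoods:
  data exfiltration: 0.15 × 0.83 × 0.46 × 0.10 × 0.63 = 0.003608
  supply-chain beacon: 0.24 × 0.65 × 0.86 × 0.93 × 0.47 = 0.058641
  DNS tunneling: 0.20 × 0.91 × 0.17 × 0.36 × 0.52 = 0.005792
  insider misuse: 0.10 × 0.74 × 0.68 × 0.83 × 0.69 = 0.028818
  cryptomining: 0.31 × 0.89 × 0.75 × 0.35 × 0.50 = 0.036212
Normalizing constant Z = 0.003608 + 0.058641 + 0.005792 + 0.028818 + 0.036212 = 0.13307.
P(cryptomining | evidence) = 0.036212 / 0.13307 ≈ 0.272.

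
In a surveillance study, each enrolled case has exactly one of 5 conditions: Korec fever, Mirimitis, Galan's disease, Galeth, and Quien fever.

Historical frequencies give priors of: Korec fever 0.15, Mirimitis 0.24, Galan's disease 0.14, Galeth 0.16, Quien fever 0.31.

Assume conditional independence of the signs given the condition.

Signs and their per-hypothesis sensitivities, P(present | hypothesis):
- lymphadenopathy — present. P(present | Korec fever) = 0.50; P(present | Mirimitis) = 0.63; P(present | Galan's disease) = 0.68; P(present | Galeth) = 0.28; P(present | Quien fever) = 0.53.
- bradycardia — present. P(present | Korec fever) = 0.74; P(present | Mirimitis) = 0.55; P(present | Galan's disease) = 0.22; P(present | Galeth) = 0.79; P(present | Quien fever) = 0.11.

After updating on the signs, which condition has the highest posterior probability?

Mirimitis

Multiply each prior by the joint likelihood of the sign pattern:
  Korec fever: 0.15 × 0.50 × 0.74 = 0.0555
  Mirimitis: 0.24 × 0.63 × 0.55 = 0.08316
  Galan's disease: 0.14 × 0.68 × 0.22 = 0.020944
  Galeth: 0.16 × 0.28 × 0.79 = 0.035392
  Quien fever: 0.31 × 0.53 × 0.11 = 0.018073
Marginal likelihood of the evidence = 0.21307.
P(Korec fever | evidence) ≈ 0.0555 / 0.21307 ≈ 0.260
P(Mirimitis | evidence) ≈ 0.08316 / 0.21307 ≈ 0.390
P(Galan's disease | evidence) ≈ 0.020944 / 0.21307 ≈ 0.098
P(Galeth | evidence) ≈ 0.035392 / 0.21307 ≈ 0.166
P(Quien fever | evidence) ≈ 0.018073 / 0.21307 ≈ 0.085
The largest is 0.390, so Mirimitis is most probable.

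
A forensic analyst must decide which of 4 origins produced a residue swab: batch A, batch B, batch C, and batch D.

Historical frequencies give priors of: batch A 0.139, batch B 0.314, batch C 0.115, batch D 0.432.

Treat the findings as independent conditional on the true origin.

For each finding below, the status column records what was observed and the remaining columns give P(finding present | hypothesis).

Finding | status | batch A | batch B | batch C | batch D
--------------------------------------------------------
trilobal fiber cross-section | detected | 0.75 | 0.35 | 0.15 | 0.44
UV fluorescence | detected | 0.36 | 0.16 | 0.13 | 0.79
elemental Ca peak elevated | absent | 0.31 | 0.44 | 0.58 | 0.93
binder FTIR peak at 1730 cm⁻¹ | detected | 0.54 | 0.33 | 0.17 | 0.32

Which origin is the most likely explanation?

Multiply each prior by the joint likelihood of the evidence pattern (using 1 − P(present | H) for each absent finding):
  batch A: 0.139 × 0.75 × 0.36 × (1 − 0.31) × 0.54 = 0.013984
  batch B: 0.314 × 0.35 × 0.16 × (1 − 0.44) × 0.33 = 0.0032495
  batch C: 0.115 × 0.15 × 0.13 × (1 − 0.58) × 0.17 = 0.00016011
  batch D: 0.432 × 0.44 × 0.79 × (1 − 0.93) × 0.32 = 0.0033637
The unnormalized weights sum to 0.020757.
P(batch A | evidence) ≈ 0.013984 / 0.020757 ≈ 0.674
P(batch B | evidence) ≈ 0.0032495 / 0.020757 ≈ 0.157
P(batch C | evidence) ≈ 0.00016011 / 0.020757 ≈ 0.008
P(batch D | evidence) ≈ 0.0033637 / 0.020757 ≈ 0.162
The largest is 0.674, so batch A is most probable.

batch A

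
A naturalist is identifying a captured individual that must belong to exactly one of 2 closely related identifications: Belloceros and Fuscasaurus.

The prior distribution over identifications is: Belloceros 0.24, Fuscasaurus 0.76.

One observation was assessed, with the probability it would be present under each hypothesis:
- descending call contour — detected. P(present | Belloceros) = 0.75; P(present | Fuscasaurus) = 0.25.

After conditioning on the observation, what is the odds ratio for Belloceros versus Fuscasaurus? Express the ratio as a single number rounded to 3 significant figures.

0.947

Posterior odds equal prior odds times the likelihood ratio; only the two competing hypotheses matter.
  Belloceros: 0.24 × 0.75 = 0.18
  Fuscasaurus: 0.76 × 0.25 = 0.19
Odds(Belloceros : Fuscasaurus) = 0.18 / 0.19 ≈ 0.947.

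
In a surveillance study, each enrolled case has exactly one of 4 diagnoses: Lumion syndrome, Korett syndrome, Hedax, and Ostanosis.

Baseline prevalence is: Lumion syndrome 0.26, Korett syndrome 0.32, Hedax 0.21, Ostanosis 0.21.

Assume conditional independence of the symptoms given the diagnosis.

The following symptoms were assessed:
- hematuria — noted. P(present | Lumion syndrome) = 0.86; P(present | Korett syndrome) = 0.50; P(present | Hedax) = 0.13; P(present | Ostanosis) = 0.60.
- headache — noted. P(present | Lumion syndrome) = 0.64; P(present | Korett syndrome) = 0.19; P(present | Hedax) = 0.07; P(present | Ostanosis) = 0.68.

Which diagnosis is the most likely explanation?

Multiply each prior by the joint likelihood of the symptom pattern:
  Lumion syndrome: 0.26 × 0.86 × 0.64 = 0.1431
  Korett syndrome: 0.32 × 0.50 × 0.19 = 0.0304
  Hedax: 0.21 × 0.13 × 0.07 = 0.001911
  Ostanosis: 0.21 × 0.60 × 0.68 = 0.08568
Marginal likelihood of the evidence = 0.2611.
P(Lumion syndrome | evidence) ≈ 0.1431 / 0.2611 ≈ 0.548
P(Korett syndrome | evidence) ≈ 0.0304 / 0.2611 ≈ 0.116
P(Hedax | evidence) ≈ 0.001911 / 0.2611 ≈ 0.007
P(Ostanosis | evidence) ≈ 0.08568 / 0.2611 ≈ 0.328
The largest is 0.548, so Lumion syndrome is most probable.

Lumion syndrome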